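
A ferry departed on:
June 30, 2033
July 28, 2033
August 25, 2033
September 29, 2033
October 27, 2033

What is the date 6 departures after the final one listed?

Every date is a Thursday; gaps 28, 28, 35, 28 days.
Each is the last Thursday of its month (at least one falls on the 29th or later, ruling out '4th Thursday').
Last Thursday of November 2033: November 24, 2033.
Last Thursday of December 2033: December 29, 2033.
Last Thursday of January 2034: January 26, 2034.
February 2034 ends with Thursday February 23, 2034.
March 2034 ends with Thursday March 30, 2034.
April 2034 ends with Thursday April 27, 2034.

April 27, 2034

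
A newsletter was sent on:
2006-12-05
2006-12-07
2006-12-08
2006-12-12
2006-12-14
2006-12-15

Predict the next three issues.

2006-12-19, 2006-12-21, 2006-12-22

Gaps: 2, 1, 4, 2, 1 days — not constant, but cyclic with period 3.
The events fall on every Tuesday, Thursday and Friday.
The following Tuesday is 2006-12-19.
The following Thursday is 2006-12-21.
Next Friday: 2006-12-22.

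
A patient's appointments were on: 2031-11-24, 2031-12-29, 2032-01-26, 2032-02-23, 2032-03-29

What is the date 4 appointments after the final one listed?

2032-07-26

All Mondays; the gaps (35, 28, 28, 35) vary with month length.
This is the last Monday of each month.
Last Monday of April 2032: 2032-04-26.
May 2032 ends with Monday 2032-05-31.
Last Monday of June 2032: 2032-06-28.
Last Monday of July 2032: 2032-07-26.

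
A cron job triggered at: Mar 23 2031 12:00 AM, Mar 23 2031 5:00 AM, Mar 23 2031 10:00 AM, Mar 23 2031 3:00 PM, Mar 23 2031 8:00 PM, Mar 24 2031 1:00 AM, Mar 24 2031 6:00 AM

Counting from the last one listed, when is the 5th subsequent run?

Gaps: 5, 5, 5, 5, 5, 5 hours — each event is 5 hours after the previous one.
Mar 24 2031 6:00 AM + 5 h = Mar 24 2031 11:00 AM.
Mar 24 2031 11:00 AM + 5 h = Mar 24 2031 4:00 PM.
Mar 24 2031 4:00 PM + 5 h = Mar 24 2031 9:00 PM.
Mar 24 2031 9:00 PM + 5 h = Mar 25 2031 2:00 AM.
Mar 25 2031 2:00 AM + 5 h = Mar 25 2031 7:00 AM.

Mar 25 2031 7:00 AM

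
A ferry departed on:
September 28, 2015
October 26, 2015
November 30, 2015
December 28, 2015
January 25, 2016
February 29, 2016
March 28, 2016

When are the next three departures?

April 25, 2016; May 30, 2016; June 27, 2016

These are Mondays with 28, 35, 28, 28, 35, 28-day gaps.
Each is the final Monday of its month — November 30, 2015 is past the 28th, so '4th Monday' doesn't fit.
Last Monday of April 2016: April 25, 2016.
Last Monday of May 2016: May 30, 2016.
Last Monday of June 2016: June 27, 2016.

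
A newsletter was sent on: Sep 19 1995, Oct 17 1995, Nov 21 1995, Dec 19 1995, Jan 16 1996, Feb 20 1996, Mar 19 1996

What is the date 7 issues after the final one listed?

Gaps: 28, 35, 28, 28, 35, 28 days — a mix of 28 and 35. Every date is a Tuesday.
Each is the 3rd Tuesday of its month.
3rd Tuesday of April 1996: Apr 16 1996.
3rd Tuesday of May 1996: May 21 1996.
3rd Tuesday of June 1996: Jun 18 1996.
3rd Tuesday of July 1996: Jul 16 1996.
3rd Tuesday of August 1996: Aug 20 1996.
3rd Tuesday of September 1996: Sep 17 1996.
3rd Tuesday of October 1996: Oct 15 1996.

Oct 15 1996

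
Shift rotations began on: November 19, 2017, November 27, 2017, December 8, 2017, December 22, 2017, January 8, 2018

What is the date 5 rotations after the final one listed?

May 18, 2018

The spacing grows by 3 each time: 8, 11, 14, 17 days.
Next gap: 20 days. January 8, 2018 + 20 days = January 28, 2018.
Next gap: 23 days. January 28, 2018 + 23 days = February 20, 2018.
Next gap: 26 days. February 20, 2018 + 26 days = March 18, 2018.
Next gap: 29 days. March 18, 2018 + 29 days = April 16, 2018.
Next gap: 32 days. April 16, 2018 + 32 days = May 18, 2018.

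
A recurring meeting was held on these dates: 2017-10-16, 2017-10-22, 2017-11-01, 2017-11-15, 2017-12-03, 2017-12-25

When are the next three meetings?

The spacing grows by 4 each time: 6, 10, 14, 18, 22 days.
Next gap: 26 days. 2017-12-25 + 26 days = 2018-01-20.
Next gap: 30 days. 2018-01-20 + 30 days = 2018-02-19.
Next gap: 34 days. 2018-02-19 + 34 days = 2018-03-25.

2018-01-20, 2018-02-19, 2018-03-25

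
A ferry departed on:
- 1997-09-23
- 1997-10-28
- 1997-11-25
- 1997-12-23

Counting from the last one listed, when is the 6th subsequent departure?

1998-06-23

Gaps: 35, 28, 28 days — a mix of 28 and 35. Every date is a Tuesday.
Each is the 4th Tuesday of its month.
January 1998 — 4th Tuesday is 1998-01-27.
February 1998 — 4th Tuesday is 1998-02-24.
March 1998 — 4th Tuesday is 1998-03-24.
April 1998 — 4th Tuesday is 1998-04-28.
4th Tuesday of May 1998: 1998-05-26.
4th Tuesday of June 1998: 1998-06-23.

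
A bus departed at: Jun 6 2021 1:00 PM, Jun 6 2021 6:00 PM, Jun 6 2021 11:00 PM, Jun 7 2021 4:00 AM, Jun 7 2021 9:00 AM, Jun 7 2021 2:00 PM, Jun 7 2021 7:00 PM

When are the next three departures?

Jun 8 2021 12:00 AM, Jun 8 2021 5:00 AM, Jun 8 2021 10:00 AM

Spacing: 5, 5, 5, 5, 5, 5 h — constant 5 h.
Jun 7 2021 7:00 PM + 5 h = Jun 8 2021 12:00 AM.
Jun 8 2021 12:00 AM + 5 h = Jun 8 2021 5:00 AM.
Jun 8 2021 5:00 AM + 5 h = Jun 8 2021 10:00 AM.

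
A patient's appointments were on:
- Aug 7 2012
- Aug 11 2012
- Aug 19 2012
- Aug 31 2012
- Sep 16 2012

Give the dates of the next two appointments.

Gaps: 4, 8, 12, 16 days — each gap is 4 larger than the previous one.
Next gap: 20 days. Sep 16 2012 + 20 days = Oct 6 2012.
Next gap: 24 days. Oct 6 2012 + 24 days = Oct 30 2012.

Oct 6 2012, Oct 30 2012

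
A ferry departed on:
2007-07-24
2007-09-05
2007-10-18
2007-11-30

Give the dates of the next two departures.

The spacing is 43, 43, 43 days — always 43 days.
2007-11-30 + 43 days = 2008-01-12.
2008-01-12 + 43 days = 2008-02-24.

2008-01-12, 2008-02-24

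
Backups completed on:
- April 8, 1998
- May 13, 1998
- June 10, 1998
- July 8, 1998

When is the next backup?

August 12, 1998

Gaps: 35, 28, 28 days — a mix of 28 and 35. Every date is a Wednesday.
Each is the 2nd Wednesday of its month.
2nd Wednesday of August 1998: August 12, 1998.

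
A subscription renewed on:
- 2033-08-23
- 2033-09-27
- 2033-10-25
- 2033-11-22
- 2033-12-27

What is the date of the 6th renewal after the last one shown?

2034-06-27

All dates are Tuesdays, 35, 28, 28, 35 days apart.
Specifically, the 4th Tuesday of each month.
January 2034 — 4th Tuesday is 2034-01-24.
February 2034 — 4th Tuesday is 2034-02-28.
4th Tuesday of March 2034: 2034-03-28.
April 2034 — 4th Tuesday is 2034-04-25.
May 2034 — 4th Tuesday is 2034-05-23.
4th Tuesday of June 2034: 2034-06-27.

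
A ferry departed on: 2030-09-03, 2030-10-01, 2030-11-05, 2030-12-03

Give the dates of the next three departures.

2031-01-07, 2031-02-04, 2031-03-04

All dates are Tuesdays, 28, 35, 28 days apart.
Specifically, the 1st Tuesday of each month.
January 2031 — 1st Tuesday is 2031-01-07.
February 2031 — 1st Tuesday is 2031-02-04.
March 2031 — 1st Tuesday is 2031-03-04.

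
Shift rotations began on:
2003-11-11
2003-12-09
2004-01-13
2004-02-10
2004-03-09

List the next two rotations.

2004-04-13, 2004-05-11

Gaps: 28, 35, 28, 28 days — a mix of 28 and 35. Every date is a Tuesday.
Each is the 2nd Tuesday of its month.
April 2004 — 2nd Tuesday is 2004-04-13.
2nd Tuesday of May 2004: 2004-05-11.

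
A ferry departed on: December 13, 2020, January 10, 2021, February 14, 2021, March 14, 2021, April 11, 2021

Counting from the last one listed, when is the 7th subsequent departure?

These are Sundays at 28- or 35-day spacing (28, 35, 28, 28).
The pattern: 2nd Sunday of the month.
May 2021 — 2nd Sunday is May 9, 2021.
2nd Sunday of June 2021: June 13, 2021.
July 2021 — 2nd Sunday is July 11, 2021.
2nd Sunday of August 2021: August 8, 2021.
2nd Sunday of September 2021: September 12, 2021.
October 2021 — 2nd Sunday is October 10, 2021.
November 2021 — 2nd Sunday is November 14, 2021.

November 14, 2021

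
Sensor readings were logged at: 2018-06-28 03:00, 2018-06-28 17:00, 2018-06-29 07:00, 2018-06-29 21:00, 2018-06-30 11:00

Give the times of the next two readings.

2018-07-01 01:00, 2018-07-01 15:00

The interval is a steady 14 hours (14, 14, 14, 14).
2018-06-30 11:00 + 14 h = 2018-07-01 01:00.
2018-07-01 01:00 + 14 h = 2018-07-01 15:00.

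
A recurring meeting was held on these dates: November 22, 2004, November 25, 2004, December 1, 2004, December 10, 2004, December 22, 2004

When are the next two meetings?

January 6, 2005; January 24, 2005

Intervals are 3, 6, 9, 12 days — an arithmetic progression with common difference 3.
Next gap: 15 days. December 22, 2004 + 15 days = January 6, 2005.
Next gap: 18 days. January 6, 2005 + 18 days = January 24, 2005.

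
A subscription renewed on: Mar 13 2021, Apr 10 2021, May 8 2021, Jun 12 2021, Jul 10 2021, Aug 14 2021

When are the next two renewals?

Gaps: 28, 28, 35, 28, 35 days — a mix of 28 and 35. Every date is a Saturday.
Each is the 2nd Saturday of its month.
September 2021 — 2nd Saturday is Sep 11 2021.
2nd Saturday of October 2021: Oct 9 2021.

Sep 11 2021, Oct 9 2021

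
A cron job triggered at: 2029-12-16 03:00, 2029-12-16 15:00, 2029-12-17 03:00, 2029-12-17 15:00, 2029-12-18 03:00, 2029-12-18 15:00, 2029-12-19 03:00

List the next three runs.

2029-12-19 15:00, 2029-12-20 03:00, 2029-12-20 15:00

Gaps: 12, 12, 12, 12, 12, 12 hours — each event is 12 hours after the previous one.
2029-12-19 03:00 + 12 h = 2029-12-19 15:00.
2029-12-19 15:00 + 12 h = 2029-12-20 03:00.
2029-12-20 03:00 + 12 h = 2029-12-20 15:00.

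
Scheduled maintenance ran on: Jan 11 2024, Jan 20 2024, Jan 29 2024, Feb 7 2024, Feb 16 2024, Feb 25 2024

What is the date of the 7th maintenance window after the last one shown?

Apr 28 2024

Gaps between consecutive events: 9, 9, 9, 9, 9 days — a constant 9-day interval.
Feb 25 2024 + 9 days = Mar 5 2024.
Mar 5 2024 + 9 days = Mar 14 2024.
Mar 14 2024 + 9 days = Mar 23 2024.
Mar 23 2024 + 9 days = Apr 1 2024.
Apr 1 2024 + 9 days = Apr 10 2024.
Apr 10 2024 + 9 days = Apr 19 2024.
Apr 19 2024 + 9 days = Apr 28 2024.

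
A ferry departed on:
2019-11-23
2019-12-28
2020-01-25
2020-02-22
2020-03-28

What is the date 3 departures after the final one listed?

2020-06-27

All dates are Saturdays, 35, 28, 28, 35 days apart.
Specifically, the 4th Saturday of each month.
April 2020 — 4th Saturday is 2020-04-25.
May 2020 — 4th Saturday is 2020-05-23.
June 2020 — 4th Saturday is 2020-06-27.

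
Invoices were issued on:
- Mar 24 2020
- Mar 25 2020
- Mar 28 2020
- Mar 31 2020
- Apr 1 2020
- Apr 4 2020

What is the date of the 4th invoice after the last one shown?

Apr 14 2020

Every event lands on a Tuesday or Wednesday or Saturday (gaps cycle 1, 3, 3, 1, 3).
So the schedule is: every Tuesday, Wednesday and Saturday.
Next Tuesday: Apr 7 2020.
The following Wednesday is Apr 8 2020.
Next Saturday: Apr 11 2020.
The following Tuesday is Apr 14 2020.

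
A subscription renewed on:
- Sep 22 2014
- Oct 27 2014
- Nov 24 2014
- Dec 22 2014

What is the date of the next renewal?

Gaps: 35, 28, 28 days — a mix of 28 and 35. Every date is a Monday.
Each is the 4th Monday of its month.
January 2015 — 4th Monday is Jan 26 2015.

Jan 26 2015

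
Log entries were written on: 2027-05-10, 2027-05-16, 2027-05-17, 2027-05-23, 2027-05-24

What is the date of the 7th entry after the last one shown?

2027-06-20

The gap pattern 6, 1, 6, 1 repeats every 2 events.
These are the Mondays and Sundays of each week.
The following Sunday is 2027-05-30.
Next Monday: 2027-05-31.
The following Sunday is 2027-06-06.
Next Monday: 2027-06-07.
Next Sunday: 2027-06-13.
Next Monday: 2027-06-14.
The following Sunday is 2027-06-20.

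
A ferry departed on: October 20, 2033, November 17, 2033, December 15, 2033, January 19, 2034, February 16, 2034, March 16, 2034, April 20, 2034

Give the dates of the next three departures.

Gaps: 28, 28, 35, 28, 28, 35 days — a mix of 28 and 35. Every date is a Thursday.
Each is the 3rd Thursday of its month.
3rd Thursday of May 2034: May 18, 2034.
June 2034 — 3rd Thursday is June 15, 2034.
July 2034 — 3rd Thursday is July 20, 2034.

May 18, 2034; June 15, 2034; July 20, 2034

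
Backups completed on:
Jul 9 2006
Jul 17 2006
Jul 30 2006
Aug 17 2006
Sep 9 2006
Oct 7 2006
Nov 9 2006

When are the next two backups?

Dec 17 2006, Jan 29 2007

Intervals are 8, 13, 18, 23, 28, 33 days — an arithmetic progression with common difference 5.
Next gap: 38 days. Nov 9 2006 + 38 days = Dec 17 2006.
Next gap: 43 days. Dec 17 2006 + 43 days = Jan 29 2007.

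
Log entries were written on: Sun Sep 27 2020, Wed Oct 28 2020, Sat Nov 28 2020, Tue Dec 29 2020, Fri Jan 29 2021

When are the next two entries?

The spacing is 31, 31, 31, 31 days — always 31 days.
Fri Jan 29 2021 + 31 days = Mon Mar 1 2021.
Mon Mar 1 2021 + 31 days = Thu Apr 1 2021.

Mon Mar 1 2021, Thu Apr 1 2021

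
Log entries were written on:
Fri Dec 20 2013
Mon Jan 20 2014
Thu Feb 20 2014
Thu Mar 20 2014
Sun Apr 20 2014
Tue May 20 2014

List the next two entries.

Fri Jun 20 2014, Sun Jul 20 2014

Gaps: 31, 31, 28, 31, 30 days — not constant. Every event is on the 20th of the month.
Pattern: the 20th of each month.
June 2014: Fri Jun 20 2014.
July 2014: Sun Jul 20 2014.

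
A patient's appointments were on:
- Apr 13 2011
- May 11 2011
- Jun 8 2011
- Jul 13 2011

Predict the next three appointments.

These are Wednesdays at 28- or 35-day spacing (28, 28, 35).
The pattern: 2nd Wednesday of the month.
August 2011 — 2nd Wednesday is Aug 10 2011.
September 2011 — 2nd Wednesday is Sep 14 2011.
2nd Wednesday of October 2011: Oct 12 2011.

Aug 10 2011, Sep 14 2011, Oct 12 2011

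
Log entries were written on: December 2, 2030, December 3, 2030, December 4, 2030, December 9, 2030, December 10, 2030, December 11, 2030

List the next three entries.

Gaps: 1, 1, 5, 1, 1 days — not constant, but cyclic with period 3.
The events fall on every Monday, Tuesday and Wednesday.
The following Monday is December 16, 2030.
The following Tuesday is December 17, 2030.
The following Wednesday is December 18, 2030.

December 16, 2030; December 17, 2030; December 18, 2030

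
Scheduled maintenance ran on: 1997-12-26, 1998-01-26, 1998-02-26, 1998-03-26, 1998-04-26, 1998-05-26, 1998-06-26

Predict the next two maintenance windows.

The day-of-month is always 26 (31, 31, 28, 31, 30, 31 days between events).
So this recurs on the 26th of each month.
July 1998: 1998-07-26.
Next: August 1998 → 1998-08-26.

1998-07-26, 1998-08-26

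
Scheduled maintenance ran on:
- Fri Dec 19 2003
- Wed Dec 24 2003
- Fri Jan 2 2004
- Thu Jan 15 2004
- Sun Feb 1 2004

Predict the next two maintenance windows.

The spacing grows by 4 each time: 5, 9, 13, 17 days.
Next gap: 21 days. Sun Feb 1 2004 + 21 days = Sun Feb 22 2004.
Next gap: 25 days. Sun Feb 22 2004 + 25 days = Thu Mar 18 2004.

Sun Feb 22 2004, Thu Mar 18 2004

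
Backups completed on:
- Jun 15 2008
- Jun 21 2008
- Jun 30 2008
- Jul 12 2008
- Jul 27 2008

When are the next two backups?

The spacing grows by 3 each time: 6, 9, 12, 15 days.
Next gap: 18 days. Jul 27 2008 + 18 days = Aug 14 2008.
Next gap: 21 days. Aug 14 2008 + 21 days = Sep 4 2008.

Aug 14 2008, Sep 4 2008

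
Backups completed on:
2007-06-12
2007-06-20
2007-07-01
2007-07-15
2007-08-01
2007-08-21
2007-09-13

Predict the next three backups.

The spacing grows by 3 each time: 8, 11, 14, 17, 20, 23 days.
Next gap: 26 days. 2007-09-13 + 26 days = 2007-10-09.
Next gap: 29 days. 2007-10-09 + 29 days = 2007-11-07.
Next gap: 32 days. 2007-11-07 + 32 days = 2007-12-09.

2007-10-09, 2007-11-07, 2007-12-09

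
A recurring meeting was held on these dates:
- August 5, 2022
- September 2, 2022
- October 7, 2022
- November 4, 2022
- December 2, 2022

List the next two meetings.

January 6, 2023; February 3, 2023

All dates are Fridays, 28, 35, 28, 28 days apart.
Specifically, the 1st Friday of each month.
1st Friday of January 2023: January 6, 2023.
February 2023 — 1st Friday is February 3, 2023.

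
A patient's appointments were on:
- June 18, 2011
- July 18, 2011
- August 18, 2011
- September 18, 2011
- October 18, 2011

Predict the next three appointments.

The day-of-month is always 18 (30, 31, 31, 30 days between events).
So this recurs on the 18th of each month.
November 2011: November 18, 2011.
December 2011: December 18, 2011.
January 2012: January 18, 2012.

November 18, 2011; December 18, 2011; January 18, 2012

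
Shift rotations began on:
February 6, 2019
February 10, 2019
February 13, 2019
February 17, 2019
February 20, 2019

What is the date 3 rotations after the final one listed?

The gap pattern 4, 3, 4, 3 repeats every 2 events.
These are the Wednesdays and Sundays of each week.
Next Sunday: February 24, 2019.
The following Wednesday is February 27, 2019.
The following Sunday is March 3, 2019.

March 3, 2019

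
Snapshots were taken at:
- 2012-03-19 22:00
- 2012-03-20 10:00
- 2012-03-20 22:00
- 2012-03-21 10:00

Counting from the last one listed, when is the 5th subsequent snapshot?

2012-03-23 22:00

Spacing: 12, 12, 12 h — constant 12 h.
2012-03-21 10:00 + 12 h = 2012-03-21 22:00.
2012-03-21 22:00 + 12 h = 2012-03-22 10:00.
2012-03-22 10:00 + 12 h = 2012-03-22 22:00.
2012-03-22 22:00 + 12 h = 2012-03-23 10:00.
2012-03-23 10:00 + 12 h = 2012-03-23 22:00.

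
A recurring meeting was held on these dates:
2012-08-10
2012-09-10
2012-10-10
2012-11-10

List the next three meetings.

Gaps: 31, 30, 31 days — not constant. Every event is on the 10th of the month.
Pattern: the 10th of each month.
December 2012: 2012-12-10.
Next: January 2013 → 2013-01-10.
February 2013: 2013-02-10.

2012-12-10, 2013-01-10, 2013-02-10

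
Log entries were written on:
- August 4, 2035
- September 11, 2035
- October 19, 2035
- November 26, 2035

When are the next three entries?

The spacing is 38, 38, 38 days — always 38 days.
November 26, 2035 + 38 days = January 3, 2036.
January 3, 2036 + 38 days = February 10, 2036.
February 10, 2036 + 38 days = March 19, 2036.

January 3, 2036; February 10, 2036; March 19, 2036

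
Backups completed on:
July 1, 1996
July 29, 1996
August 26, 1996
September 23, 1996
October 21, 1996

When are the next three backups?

November 18, 1996; December 16, 1996; January 13, 1997

Every event comes 28 days after the last (28, 28, 28, 28).
October 21, 1996 + 28 days = November 18, 1996.
November 18, 1996 + 28 days = December 16, 1996.
December 16, 1996 + 28 days = January 13, 1997.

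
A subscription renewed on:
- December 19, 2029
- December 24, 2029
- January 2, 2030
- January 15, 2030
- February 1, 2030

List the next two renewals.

February 22, 2030; March 19, 2030

Intervals are 5, 9, 13, 17 days — an arithmetic progression with common difference 4.
Next gap: 21 days. February 1, 2030 + 21 days = February 22, 2030.
Next gap: 25 days. February 22, 2030 + 25 days = March 19, 2030.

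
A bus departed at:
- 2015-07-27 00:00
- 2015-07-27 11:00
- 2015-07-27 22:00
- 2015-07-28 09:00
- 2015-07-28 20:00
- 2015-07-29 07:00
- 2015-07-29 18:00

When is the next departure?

2015-07-30 05:00

The interval is a steady 11 hours (11, 11, 11, 11, 11, 11).
2015-07-29 18:00 + 11 h = 2015-07-30 05:00.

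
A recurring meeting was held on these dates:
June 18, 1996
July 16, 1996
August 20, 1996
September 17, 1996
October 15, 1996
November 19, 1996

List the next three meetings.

December 17, 1996; January 21, 1997; February 18, 1997

All dates are Tuesdays, 28, 35, 28, 28, 35 days apart.
Specifically, the 3rd Tuesday of each month.
December 1996 — 3rd Tuesday is December 17, 1996.
January 1997 — 3rd Tuesday is January 21, 1997.
February 1997 — 3rd Tuesday is February 18, 1997.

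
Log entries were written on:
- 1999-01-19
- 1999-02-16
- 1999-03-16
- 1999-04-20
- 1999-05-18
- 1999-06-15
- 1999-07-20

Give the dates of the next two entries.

1999-08-17, 1999-09-21

All dates are Tuesdays, 28, 28, 35, 28, 28, 35 days apart.
Specifically, the 3rd Tuesday of each month.
August 1999 — 3rd Tuesday is 1999-08-17.
September 1999 — 3rd Tuesday is 1999-09-21.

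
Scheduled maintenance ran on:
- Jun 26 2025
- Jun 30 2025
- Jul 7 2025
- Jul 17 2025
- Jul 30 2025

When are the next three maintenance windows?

The spacing grows by 3 each time: 4, 7, 10, 13 days.
Next gap: 16 days. Jul 30 2025 + 16 days = Aug 15 2025.
Next gap: 19 days. Aug 15 2025 + 19 days = Sep 3 2025.
Next gap: 22 days. Sep 3 2025 + 22 days = Sep 25 2025.

Aug 15 2025, Sep 3 2025, Sep 25 2025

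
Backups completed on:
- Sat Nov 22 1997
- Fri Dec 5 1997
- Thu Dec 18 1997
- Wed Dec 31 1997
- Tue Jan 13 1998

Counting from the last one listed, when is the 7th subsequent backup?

Tue Apr 14 1998

Gaps between consecutive events: 13, 13, 13, 13 days — a constant 13-day interval.
Tue Jan 13 1998 + 13 days = Mon Jan 26 1998.
Mon Jan 26 1998 + 13 days = Sun Feb 8 1998.
Sun Feb 8 1998 + 13 days = Sat Feb 21 1998.
Sat Feb 21 1998 + 13 days = Fri Mar 6 1998.
Fri Mar 6 1998 + 13 days = Thu Mar 19 1998.
Thu Mar 19 1998 + 13 days = Wed Apr 1 1998.
Wed Apr 1 1998 + 13 days = Tue Apr 14 1998.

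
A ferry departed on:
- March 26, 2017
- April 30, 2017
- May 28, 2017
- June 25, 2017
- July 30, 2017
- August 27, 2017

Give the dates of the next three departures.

Every date is a Sunday; gaps 35, 28, 28, 35, 28 days.
Each is the last Sunday of its month (at least one falls on the 29th or later, ruling out '4th Sunday').
September 2017 ends with Sunday September 24, 2017.
Last Sunday of October 2017: October 29, 2017.
November 2017 ends with Sunday November 26, 2017.

September 24, 2017; October 29, 2017; November 26, 2017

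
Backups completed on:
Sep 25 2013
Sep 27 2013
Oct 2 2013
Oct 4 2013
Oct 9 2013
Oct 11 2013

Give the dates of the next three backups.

Oct 16 2013, Oct 18 2013, Oct 23 2013

Every event lands on a Wednesday or Friday (gaps cycle 2, 5, 2, 5, 2).
So the schedule is: every Wednesday and Friday.
Next Wednesday: Oct 16 2013.
The following Friday is Oct 18 2013.
Next Wednesday: Oct 23 2013.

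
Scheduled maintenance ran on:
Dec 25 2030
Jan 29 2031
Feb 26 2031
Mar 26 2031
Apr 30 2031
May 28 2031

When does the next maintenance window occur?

All Wednesdays; the gaps (35, 28, 28, 35, 28) vary with month length.
This is the last Wednesday of each month.
June 2031 ends with Wednesday Jun 25 2031.

Jun 25 2031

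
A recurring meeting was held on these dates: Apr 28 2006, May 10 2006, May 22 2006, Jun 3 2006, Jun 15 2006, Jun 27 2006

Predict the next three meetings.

The spacing is 12, 12, 12, 12, 12 days — always 12 days.
Jun 27 2006 + 12 days = Jul 9 2006.
Jul 9 2006 + 12 days = Jul 21 2006.
Jul 21 2006 + 12 days = Aug 2 2006.

Jul 9 2006, Jul 21 2006, Aug 2 2006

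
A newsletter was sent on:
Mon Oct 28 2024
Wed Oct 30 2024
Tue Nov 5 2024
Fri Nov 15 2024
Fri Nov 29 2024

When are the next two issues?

The spacing grows by 4 each time: 2, 6, 10, 14 days.
Next gap: 18 days. Fri Nov 29 2024 + 18 days = Tue Dec 17 2024.
Next gap: 22 days. Tue Dec 17 2024 + 22 days = Wed Jan 8 2025.

Tue Dec 17 2024, Wed Jan 8 2025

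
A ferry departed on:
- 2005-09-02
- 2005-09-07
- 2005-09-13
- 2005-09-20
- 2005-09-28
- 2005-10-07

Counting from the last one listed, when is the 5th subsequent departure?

Intervals are 5, 6, 7, 8, 9 days — an arithmetic progression with common difference 1.
Next gap: 10 days. 2005-10-07 + 10 days = 2005-10-17.
Next gap: 11 days. 2005-10-17 + 11 days = 2005-10-28.
Next gap: 12 days. 2005-10-28 + 12 days = 2005-11-09.
Next gap: 13 days. 2005-11-09 + 13 days = 2005-11-22.
Next gap: 14 days. 2005-11-22 + 14 days = 2005-12-06.

2005-12-06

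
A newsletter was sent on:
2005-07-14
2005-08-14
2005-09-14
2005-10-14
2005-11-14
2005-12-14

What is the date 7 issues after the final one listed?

2006-07-14

Gaps: 31, 31, 30, 31, 30 days — not constant. Every event is on the 14th of the month.
Pattern: the 14th of each month.
Next: January 2006 → 2006-01-14.
Next: February 2006 → 2006-02-14.
Next: March 2006 → 2006-03-14.
April 2006: 2006-04-14.
May 2006: 2006-05-14.
Next: June 2006 → 2006-06-14.
July 2006: 2006-07-14.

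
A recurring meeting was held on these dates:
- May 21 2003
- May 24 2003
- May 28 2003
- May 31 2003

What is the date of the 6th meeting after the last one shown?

Jun 21 2003

The gap pattern 3, 4, 3 repeats every 2 events.
These are the Wednesdays and Saturdays of each week.
The following Wednesday is Jun 4 2003.
The following Saturday is Jun 7 2003.
Next Wednesday: Jun 11 2003.
Next Saturday: Jun 14 2003.
Next Wednesday: Jun 18 2003.
The following Saturday is Jun 21 2003.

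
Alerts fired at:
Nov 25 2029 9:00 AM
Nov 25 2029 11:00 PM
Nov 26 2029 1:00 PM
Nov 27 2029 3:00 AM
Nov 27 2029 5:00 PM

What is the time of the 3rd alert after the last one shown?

The interval is a steady 14 hours (14, 14, 14, 14).
Nov 27 2029 5:00 PM + 14 h = Nov 28 2029 7:00 AM.
Nov 28 2029 7:00 AM + 14 h = Nov 28 2029 9:00 PM.
Nov 28 2029 9:00 PM + 14 h = Nov 29 2029 11:00 AM.

Nov 29 2029 11:00 AM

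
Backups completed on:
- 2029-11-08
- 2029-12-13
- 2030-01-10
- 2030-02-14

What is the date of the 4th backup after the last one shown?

All dates are Thursdays, 35, 28, 35 days apart.
Specifically, the 2nd Thursday of each month.
March 2030 — 2nd Thursday is 2030-03-14.
April 2030 — 2nd Thursday is 2030-04-11.
May 2030 — 2nd Thursday is 2030-05-09.
June 2030 — 2nd Thursday is 2030-06-13.

2030-06-13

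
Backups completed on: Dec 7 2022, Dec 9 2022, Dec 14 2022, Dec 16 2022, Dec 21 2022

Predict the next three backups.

Gaps: 2, 5, 2, 5 days — not constant, but cyclic with period 2.
The events fall on every Wednesday and Friday.
The following Friday is Dec 23 2022.
Next Wednesday: Dec 28 2022.
Next Friday: Dec 30 2022.

Dec 23 2022, Dec 28 2022, Dec 30 2022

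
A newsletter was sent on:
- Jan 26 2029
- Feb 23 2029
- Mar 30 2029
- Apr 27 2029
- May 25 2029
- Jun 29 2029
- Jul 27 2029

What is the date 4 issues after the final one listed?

Nov 30 2029

These are Fridays with 28, 35, 28, 28, 35, 28-day gaps.
Each is the final Friday of its month — Mar 30 2029 is past the 28th, so '4th Friday' doesn't fit.
Last Friday of August 2029: Aug 31 2029.
Last Friday of September 2029: Sep 28 2029.
Last Friday of October 2029: Oct 26 2029.
November 2029 ends with Friday Nov 30 2029.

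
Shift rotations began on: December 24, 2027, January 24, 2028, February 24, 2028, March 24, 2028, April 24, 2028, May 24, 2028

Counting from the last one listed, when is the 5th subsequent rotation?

Each date is the 24th; the gaps (31, 31, 29, 31, 30) track the month lengths.
The rule is the 24th of each month.
Next: June 2028 → June 24, 2028.
July 2028: July 24, 2028.
Next: August 2028 → August 24, 2028.
Next: September 2028 → September 24, 2028.
Next: October 2028 → October 24, 2028.

October 24, 2028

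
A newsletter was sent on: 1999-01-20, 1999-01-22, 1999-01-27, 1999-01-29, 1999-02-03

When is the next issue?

Every event lands on a Wednesday or Friday (gaps cycle 2, 5, 2, 5).
So the schedule is: every Wednesday and Friday.
The following Friday is 1999-02-05.

1999-02-05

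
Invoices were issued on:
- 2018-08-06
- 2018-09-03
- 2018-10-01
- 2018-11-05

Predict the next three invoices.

2018-12-03, 2019-01-07, 2019-02-04

These are Mondays at 28- or 35-day spacing (28, 28, 35).
The pattern: 1st Monday of the month.
1st Monday of December 2018: 2018-12-03.
1st Monday of January 2019: 2019-01-07.
February 2019 — 1st Monday is 2019-02-04.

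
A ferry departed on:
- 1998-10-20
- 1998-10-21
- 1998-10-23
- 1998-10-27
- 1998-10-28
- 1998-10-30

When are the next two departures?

Every event lands on a Tuesday or Wednesday or Friday (gaps cycle 1, 2, 4, 1, 2).
So the schedule is: every Tuesday, Wednesday and Friday.
The following Tuesday is 1998-11-03.
The following Wednesday is 1998-11-04.

1998-11-03, 1998-11-04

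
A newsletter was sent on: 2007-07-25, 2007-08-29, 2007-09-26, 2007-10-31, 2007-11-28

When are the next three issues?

2007-12-26, 2008-01-30, 2008-02-27

All Wednesdays; the gaps (35, 28, 35, 28) vary with month length.
This is the last Wednesday of each month.
Last Wednesday of December 2007: 2007-12-26.
Last Wednesday of January 2008: 2008-01-30.
Last Wednesday of February 2008: 2008-02-27.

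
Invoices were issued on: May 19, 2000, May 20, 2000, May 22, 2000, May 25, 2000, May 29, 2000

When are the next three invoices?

June 3, 2000; June 9, 2000; June 16, 2000

Gaps: 1, 2, 3, 4 days — each gap is 1 larger than the previous one.
Next gap: 5 days. May 29, 2000 + 5 days = June 3, 2000.
Next gap: 6 days. June 3, 2000 + 6 days = June 9, 2000.
Next gap: 7 days. June 9, 2000 + 7 days = June 16, 2000.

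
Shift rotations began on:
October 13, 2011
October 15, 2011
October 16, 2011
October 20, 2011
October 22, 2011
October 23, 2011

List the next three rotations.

October 27, 2011; October 29, 2011; October 30, 2011

The gap pattern 2, 1, 4, 2, 1 repeats every 3 events.
These are the Thursdays, Saturdays and Sundays of each week.
The following Thursday is October 27, 2011.
The following Saturday is October 29, 2011.
The following Sunday is October 30, 2011.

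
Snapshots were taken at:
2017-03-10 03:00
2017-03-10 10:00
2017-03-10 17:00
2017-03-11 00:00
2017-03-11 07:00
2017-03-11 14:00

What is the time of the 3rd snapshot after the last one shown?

Spacing: 7, 7, 7, 7, 7 h — constant 7 h.
2017-03-11 14:00 + 7 h = 2017-03-11 21:00.
2017-03-11 21:00 + 7 h = 2017-03-12 04:00.
2017-03-12 04:00 + 7 h = 2017-03-12 11:00.

2017-03-12 11:00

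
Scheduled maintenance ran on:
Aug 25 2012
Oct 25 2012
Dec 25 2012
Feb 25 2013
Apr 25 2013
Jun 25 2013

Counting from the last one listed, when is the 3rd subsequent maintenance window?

Each date is the 25th; the gaps (61, 61, 62, 59, 61) track the month lengths.
The rule is the 25th of every 2 months.
Next: August 2013 → Aug 25 2013.
October 2013: Oct 25 2013.
December 2013: Dec 25 2013.

Dec 25 2013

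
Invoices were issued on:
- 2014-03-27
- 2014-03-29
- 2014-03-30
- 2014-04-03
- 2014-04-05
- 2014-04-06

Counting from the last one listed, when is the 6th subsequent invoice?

2014-04-20

Gaps: 2, 1, 4, 2, 1 days — not constant, but cyclic with period 3.
The events fall on every Thursday, Saturday and Sunday.
Next Thursday: 2014-04-10.
The following Saturday is 2014-04-12.
Next Sunday: 2014-04-13.
Next Thursday: 2014-04-17.
The following Saturday is 2014-04-19.
Next Sunday: 2014-04-20.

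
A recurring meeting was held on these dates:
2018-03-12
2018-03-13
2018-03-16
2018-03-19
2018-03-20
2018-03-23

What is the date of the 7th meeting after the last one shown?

Every event lands on a Monday or Tuesday or Friday (gaps cycle 1, 3, 3, 1, 3).
So the schedule is: every Monday, Tuesday and Friday.
The following Monday is 2018-03-26.
The following Tuesday is 2018-03-27.
Next Friday: 2018-03-30.
Next Monday: 2018-04-02.
The following Tuesday is 2018-04-03.
The following Friday is 2018-04-06.
The following Monday is 2018-04-09.

2018-04-09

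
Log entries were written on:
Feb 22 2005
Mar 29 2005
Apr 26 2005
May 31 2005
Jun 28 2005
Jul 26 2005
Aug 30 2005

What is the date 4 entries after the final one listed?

All Tuesdays; the gaps (35, 28, 35, 28, 28, 35) vary with month length.
This is the last Tuesday of each month.
Last Tuesday of September 2005: Sep 27 2005.
Last Tuesday of October 2005: Oct 25 2005.
November 2005 ends with Tuesday Nov 29 2005.
December 2005 ends with Tuesday Dec 27 2005.

Dec 27 2005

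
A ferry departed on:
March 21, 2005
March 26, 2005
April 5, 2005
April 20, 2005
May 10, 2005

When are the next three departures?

June 4, 2005; July 4, 2005; August 8, 2005

Gaps: 5, 10, 15, 20 days — each gap is 5 larger than the previous one.
Next gap: 25 days. May 10, 2005 + 25 days = June 4, 2005.
Next gap: 30 days. June 4, 2005 + 30 days = July 4, 2005.
Next gap: 35 days. July 4, 2005 + 35 days = August 8, 2005.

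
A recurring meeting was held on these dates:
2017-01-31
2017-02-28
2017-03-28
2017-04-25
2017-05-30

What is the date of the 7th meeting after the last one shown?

2017-12-26

Every date is a Tuesday; gaps 28, 28, 28, 35 days.
Each is the last Tuesday of its month (at least one falls on the 29th or later, ruling out '4th Tuesday').
June 2017 ends with Tuesday 2017-06-27.
July 2017 ends with Tuesday 2017-07-25.
Last Tuesday of August 2017: 2017-08-29.
September 2017 ends with Tuesday 2017-09-26.
Last Tuesday of October 2017: 2017-10-31.
November 2017 ends with Tuesday 2017-11-28.
December 2017 ends with Tuesday 2017-12-26.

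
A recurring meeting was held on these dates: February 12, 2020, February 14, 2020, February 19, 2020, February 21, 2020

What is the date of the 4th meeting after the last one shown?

Every event lands on a Wednesday or Friday (gaps cycle 2, 5, 2).
So the schedule is: every Wednesday and Friday.
Next Wednesday: February 26, 2020.
Next Friday: February 28, 2020.
The following Wednesday is March 4, 2020.
The following Friday is March 6, 2020.

March 6, 2020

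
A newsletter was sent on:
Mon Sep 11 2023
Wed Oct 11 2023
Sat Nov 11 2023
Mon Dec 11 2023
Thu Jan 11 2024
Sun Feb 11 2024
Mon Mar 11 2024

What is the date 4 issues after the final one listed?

The day-of-month is always 11 (30, 31, 30, 31, 31, 29 days between events).
So this recurs on the 11th of each month.
April 2024: Thu Apr 11 2024.
Next: May 2024 → Sat May 11 2024.
Next: June 2024 → Tue Jun 11 2024.
July 2024: Thu Jul 11 2024.

Thu Jul 11 2024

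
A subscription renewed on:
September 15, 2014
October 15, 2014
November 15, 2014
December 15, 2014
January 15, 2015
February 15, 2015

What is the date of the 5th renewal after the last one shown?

Gaps: 30, 31, 30, 31, 31 days — not constant. Every event is on the 15th of the month.
Pattern: the 15th of each month.
Next: March 2015 → March 15, 2015.
Next: April 2015 → April 15, 2015.
May 2015: May 15, 2015.
June 2015: June 15, 2015.
July 2015: July 15, 2015.

July 15, 2015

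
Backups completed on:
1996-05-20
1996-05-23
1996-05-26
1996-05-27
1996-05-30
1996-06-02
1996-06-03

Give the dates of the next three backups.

1996-06-06, 1996-06-09, 1996-06-10

Gaps: 3, 3, 1, 3, 3, 1 days — not constant, but cyclic with period 3.
The events fall on every Monday, Thursday and Sunday.
The following Thursday is 1996-06-06.
The following Sunday is 1996-06-09.
Next Monday: 1996-06-10.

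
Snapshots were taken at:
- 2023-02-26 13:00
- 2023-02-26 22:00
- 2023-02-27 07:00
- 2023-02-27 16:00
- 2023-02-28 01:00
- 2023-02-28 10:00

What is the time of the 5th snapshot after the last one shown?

2023-03-02 07:00

Gaps: 9, 9, 9, 9, 9 hours — each event is 9 hours after the previous one.
2023-02-28 10:00 + 9 h = 2023-02-28 19:00.
2023-02-28 19:00 + 9 h = 2023-03-01 04:00.
2023-03-01 04:00 + 9 h = 2023-03-01 13:00.
2023-03-01 13:00 + 9 h = 2023-03-01 22:00.
2023-03-01 22:00 + 9 h = 2023-03-02 07:00.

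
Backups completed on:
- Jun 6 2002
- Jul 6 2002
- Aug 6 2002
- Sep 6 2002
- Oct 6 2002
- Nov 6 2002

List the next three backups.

Dec 6 2002, Jan 6 2003, Feb 6 2003

Each date is the 6th; the gaps (30, 31, 31, 30, 31) track the month lengths.
The rule is the 6th of each month.
December 2002: Dec 6 2002.
Next: January 2003 → Jan 6 2003.
February 2003: Feb 6 2003.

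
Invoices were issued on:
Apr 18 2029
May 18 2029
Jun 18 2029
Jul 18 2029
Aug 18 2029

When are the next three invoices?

Sep 18 2029, Oct 18 2029, Nov 18 2029

Gaps: 30, 31, 30, 31 days — not constant. Every event is on the 18th of the month.
Pattern: the 18th of each month.
September 2029: Sep 18 2029.
October 2029: Oct 18 2029.
November 2029: Nov 18 2029.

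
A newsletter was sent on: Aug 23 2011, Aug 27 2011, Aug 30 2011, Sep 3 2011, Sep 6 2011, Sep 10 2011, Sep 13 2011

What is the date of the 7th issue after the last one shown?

The gap pattern 4, 3, 4, 3, 4, 3 repeats every 2 events.
These are the Tuesdays and Saturdays of each week.
Next Saturday: Sep 17 2011.
The following Tuesday is Sep 20 2011.
The following Saturday is Sep 24 2011.
The following Tuesday is Sep 27 2011.
The following Saturday is Oct 1 2011.
The following Tuesday is Oct 4 2011.
Next Saturday: Oct 8 2011.

Oct 8 2011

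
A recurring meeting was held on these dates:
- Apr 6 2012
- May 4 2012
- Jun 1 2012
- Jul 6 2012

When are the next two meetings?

All dates are Fridays, 28, 28, 35 days apart.
Specifically, the 1st Friday of each month.
August 2012 — 1st Friday is Aug 3 2012.
1st Friday of September 2012: Sep 7 2012.

Aug 3 2012, Sep 7 2012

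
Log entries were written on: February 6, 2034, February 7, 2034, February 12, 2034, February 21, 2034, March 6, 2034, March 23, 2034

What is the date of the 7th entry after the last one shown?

Gaps: 1, 5, 9, 13, 17 days — each gap is 4 larger than the previous one.
Next gap: 21 days. March 23, 2034 + 21 days = April 13, 2034.
Next gap: 25 days. April 13, 2034 + 25 days = May 8, 2034.
Next gap: 29 days. May 8, 2034 + 29 days = June 6, 2034.
Next gap: 33 days. June 6, 2034 + 33 days = July 9, 2034.
Next gap: 37 days. July 9, 2034 + 37 days = August 15, 2034.
Next gap: 41 days. August 15, 2034 + 41 days = September 25, 2034.
Next gap: 45 days. September 25, 2034 + 45 days = November 9, 2034.

November 9, 2034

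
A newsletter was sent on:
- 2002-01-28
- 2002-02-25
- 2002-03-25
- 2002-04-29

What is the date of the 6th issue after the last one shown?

Every date is a Monday; gaps 28, 28, 35 days.
Each is the last Monday of its month (at least one falls on the 29th or later, ruling out '4th Monday').
May 2002 ends with Monday 2002-05-27.
June 2002 ends with Monday 2002-06-24.
Last Monday of July 2002: 2002-07-29.
Last Monday of August 2002: 2002-08-26.
September 2002 ends with Monday 2002-09-30.
Last Monday of October 2002: 2002-10-28.

2002-10-28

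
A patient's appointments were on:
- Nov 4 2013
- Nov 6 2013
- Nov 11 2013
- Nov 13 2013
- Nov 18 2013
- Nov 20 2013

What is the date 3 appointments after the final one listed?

Gaps: 2, 5, 2, 5, 2 days — not constant, but cyclic with period 2.
The events fall on every Monday and Wednesday.
Next Monday: Nov 25 2013.
Next Wednesday: Nov 27 2013.
Next Monday: Dec 2 2013.

Dec 2 2013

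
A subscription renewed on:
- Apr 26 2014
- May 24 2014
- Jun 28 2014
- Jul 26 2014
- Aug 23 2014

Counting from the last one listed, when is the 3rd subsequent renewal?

Gaps: 28, 35, 28, 28 days — a mix of 28 and 35. Every date is a Saturday.
Each is the 4th Saturday of its month.
4th Saturday of September 2014: Sep 27 2014.
4th Saturday of October 2014: Oct 25 2014.
4th Saturday of November 2014: Nov 22 2014.

Nov 22 2014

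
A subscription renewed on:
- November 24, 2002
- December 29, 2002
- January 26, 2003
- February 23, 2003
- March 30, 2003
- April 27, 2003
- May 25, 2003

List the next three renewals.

June 29, 2003; July 27, 2003; August 31, 2003

Every date is a Sunday; gaps 35, 28, 28, 35, 28, 28 days.
Each is the last Sunday of its month (at least one falls on the 29th or later, ruling out '4th Sunday').
Last Sunday of June 2003: June 29, 2003.
Last Sunday of July 2003: July 27, 2003.
Last Sunday of August 2003: August 31, 2003.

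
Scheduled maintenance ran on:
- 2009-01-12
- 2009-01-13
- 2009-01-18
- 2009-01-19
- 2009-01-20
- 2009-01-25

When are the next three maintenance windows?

The gap pattern 1, 5, 1, 1, 5 repeats every 3 events.
These are the Mondays, Tuesdays and Sundays of each week.
Next Monday: 2009-01-26.
The following Tuesday is 2009-01-27.
Next Sunday: 2009-02-01.

2009-01-26, 2009-01-27, 2009-02-01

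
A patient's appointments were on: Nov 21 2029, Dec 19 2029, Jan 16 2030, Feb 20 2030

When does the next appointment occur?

These are Wednesdays at 28- or 35-day spacing (28, 28, 35).
The pattern: 3rd Wednesday of the month.
3rd Wednesday of March 2030: Mar 20 2030.

Mar 20 2030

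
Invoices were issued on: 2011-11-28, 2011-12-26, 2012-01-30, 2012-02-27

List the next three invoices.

Every date is a Monday; gaps 28, 35, 28 days.
Each is the last Monday of its month (at least one falls on the 29th or later, ruling out '4th Monday').
Last Monday of March 2012: 2012-03-26.
Last Monday of April 2012: 2012-04-30.
May 2012 ends with Monday 2012-05-28.

2012-03-26, 2012-04-30, 2012-05-28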